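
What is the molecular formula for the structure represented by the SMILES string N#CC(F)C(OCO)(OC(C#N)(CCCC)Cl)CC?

C12H18ClFN2O3

Heavy atoms from the SMILES: 12 C, 1 Cl, 1 F, 2 N, 3 O.
Implicit hydrogens by atom environment:
  5 × C: 2 H each → 10
  4 × C: no H
  2 × C: 3 H each → 6
  2 × N: no H
  2 × O: no H
  1 × C: 1 H
  1 × Cl: no H
  1 × F: no H
  1 × O: 1 H
  Total hydrogens = 18.
Molecular formula: C12H18ClFN2O3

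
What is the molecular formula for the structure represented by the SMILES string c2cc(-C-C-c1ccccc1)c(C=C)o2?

Heavy atoms from the SMILES: 14 C, 1 O.
Implicit hydrogens by atom environment:
  7 × C (aromatic): 1 H each → 7
  3 × C: 2 H each → 6
  3 × C (aromatic): no H
  1 × C: 1 H
  1 × O (aromatic): no H
  Total hydrogens = 14.
Molecular formula: C14H14O

C14H14O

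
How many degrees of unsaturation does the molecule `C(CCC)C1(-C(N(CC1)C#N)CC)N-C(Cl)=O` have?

Molecular formula from the SMILES: C12H20ClN3O.
DoU = (2C + 2 + N − H − X)/2 = (2·12 + 2 + 3 − 20 − 1)/2 = 8/2 = 4.
(Structurally: 1 ring(s) + 3 π bond(s) = 4.)

4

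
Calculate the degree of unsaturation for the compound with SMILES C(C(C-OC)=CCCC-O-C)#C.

Molecular formula from the SMILES: C10H16O2.
DoU = (2C + 2 + N − H − X)/2 = (2·10 + 2 + 0 − 16 − 0)/2 = 6/2 = 3.
(Structurally: 0 ring(s) + 3 π bond(s) = 3.)

3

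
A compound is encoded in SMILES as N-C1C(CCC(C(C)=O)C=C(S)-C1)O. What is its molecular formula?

C10H17NO2S

Heavy atoms from the SMILES: 10 C, 1 N, 2 O, 1 S.
Implicit hydrogens by atom environment:
  4 × C: 1 H each → 4
  3 × C: 2 H each → 6
  2 × C: no H
  1 × C: 3 H
  1 × N: 2 H
  1 × O: 1 H
  1 × O: no H
  1 × S: 1 H
  Total hydrogens = 17.
Molecular formula: C10H17NO2S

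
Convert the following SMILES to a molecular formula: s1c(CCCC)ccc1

C8H12S

Heavy atoms from the SMILES: 8 C, 1 S.
Implicit hydrogens by atom environment:
  3 × C: 2 H each → 6
  3 × C (aromatic): 1 H each → 3
  1 × C: 3 H
  1 × C (aromatic): no H
  1 × S (aromatic): no H
  Total hydrogens = 12.
Molecular formula: C8H12S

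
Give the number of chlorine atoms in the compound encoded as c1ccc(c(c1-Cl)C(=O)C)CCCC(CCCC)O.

1

The symbol for chlorine appears 1 time in the SMILES.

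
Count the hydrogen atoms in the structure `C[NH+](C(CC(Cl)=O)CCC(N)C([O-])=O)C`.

17

Hydrogens are implicit in SMILES; fill each atom to its normal valence:
  3 × C: 2 H each → 6
  2 × C: 3 H each → 6
  2 × C: 1 H each → 2
  2 × C: no H
  2 × O: no H
  1 × Cl: no H
  1 × N: 2 H
  1 × N (charge +1): 1 H
  1 × O (charge -1): no H
  Total hydrogens = 17.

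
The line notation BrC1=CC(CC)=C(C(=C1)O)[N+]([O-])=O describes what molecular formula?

Heavy atoms from the SMILES: 1 Br, 8 C, 1 N, 3 O.
Implicit hydrogens by atom environment:
  4 × C (aromatic): no H
  2 × C (aromatic): 1 H each → 2
  1 × Br: no H
  1 × C: 3 H
  1 × C: 2 H
  1 × N (charge +1): no H
  1 × O: 1 H
  1 × O: no H
  1 × O (charge -1): no H
  Total hydrogens = 8.
Molecular formula: C8H8BrNO3

C8H8BrNO3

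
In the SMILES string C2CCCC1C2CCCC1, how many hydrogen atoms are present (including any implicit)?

Hydrogens are implicit in SMILES; fill each atom to its normal valence:
  8 × C: 2 H each → 16
  2 × C: 1 H each → 2
  Total hydrogens = 18.

18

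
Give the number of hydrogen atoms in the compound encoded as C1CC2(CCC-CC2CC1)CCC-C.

26

Hydrogens are implicit in SMILES; fill each atom to its normal valence:
  11 × C: 2 H each → 22
  1 × C: 3 H
  1 × C: 1 H
  1 × C: no H
  Total hydrogens = 26.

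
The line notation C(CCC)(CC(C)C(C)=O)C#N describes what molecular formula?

C10H17NO

Heavy atoms from the SMILES: 10 C, 1 N, 1 O.
Implicit hydrogens by atom environment:
  3 × C: 3 H each → 9
  3 × C: 2 H each → 6
  2 × C: 1 H each → 2
  2 × C: no H
  1 × N: no H
  1 × O: no H
  Total hydrogens = 17.
Molecular formula: C10H17NO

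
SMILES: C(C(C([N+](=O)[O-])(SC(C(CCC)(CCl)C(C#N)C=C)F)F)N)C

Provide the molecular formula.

C14H22ClF2N3O2S

Heavy atoms from the SMILES: 14 C, 1 Cl, 2 F, 3 N, 2 O, 1 S.
Implicit hydrogens by atom environment:
  5 × C: 2 H each → 10
  4 × C: 1 H each → 4
  3 × C: no H
  2 × C: 3 H each → 6
  2 × F: no H
  1 × Cl: no H
  1 × N: 2 H
  1 × N: no H
  1 × N (charge +1): no H
  1 × O: no H
  1 × O (charge -1): no H
  1 × S: no H
  Total hydrogens = 22.
Molecular formula: C14H22ClF2N3O2S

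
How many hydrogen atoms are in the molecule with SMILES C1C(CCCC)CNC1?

17

Hydrogens are implicit in SMILES; fill each atom to its normal valence:
  6 × C: 2 H each → 12
  1 × C: 3 H
  1 × C: 1 H
  1 × N: 1 H
  Total hydrogens = 17.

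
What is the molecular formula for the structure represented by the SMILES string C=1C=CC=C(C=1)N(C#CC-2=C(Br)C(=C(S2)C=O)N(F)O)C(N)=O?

C14H9BrFN3O3S

Heavy atoms from the SMILES: 1 Br, 14 C, 1 F, 3 N, 3 O, 1 S.
Implicit hydrogens by atom environment:
  5 × C (aromatic): 1 H each → 5
  5 × C (aromatic): no H
  3 × C: no H
  2 × N: no H
  2 × O: no H
  1 × Br: no H
  1 × C: 1 H
  1 × F: no H
  1 × N: 2 H
  1 × O: 1 H
  1 × S (aromatic): no H
  Total hydrogens = 9.
Molecular formula: C14H9BrFN3O3S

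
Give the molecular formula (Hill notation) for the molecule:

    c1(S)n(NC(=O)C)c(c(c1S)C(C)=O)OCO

Heavy atoms from the SMILES: 9 C, 2 N, 4 O, 2 S.
Implicit hydrogens by atom environment:
  4 × C (aromatic): no H
  3 × O: no H
  2 × C: 3 H each → 6
  2 × C: no H
  2 × S: 1 H each → 2
  1 × C: 2 H
  1 × N: 1 H
  1 × N (aromatic): no H
  1 × O: 1 H
  Total hydrogens = 12.
Molecular formula: C9H12N2O4S2

C9H12N2O4S2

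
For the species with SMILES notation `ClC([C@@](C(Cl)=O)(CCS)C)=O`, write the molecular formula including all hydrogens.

Heavy atoms from the SMILES: 6 C, 2 Cl, 2 O, 1 S.
Implicit hydrogens by atom environment:
  3 × C: no H
  2 × C: 2 H each → 4
  2 × Cl: no H
  2 × O: no H
  1 × C: 3 H
  1 × S: 1 H
  Total hydrogens = 8.
Molecular formula: C6H8Cl2O2S

C6H8Cl2O2S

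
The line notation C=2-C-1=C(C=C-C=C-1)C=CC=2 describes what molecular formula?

C10H8

Heavy atoms from the SMILES: 10 C.
Implicit hydrogens by atom environment:
  8 × C (aromatic): 1 H each → 8
  2 × C (aromatic): no H
  Total hydrogens = 8.
Molecular formula: C10H8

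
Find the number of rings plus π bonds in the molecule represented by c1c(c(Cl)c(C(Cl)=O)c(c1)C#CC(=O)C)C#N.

10

Molecular formula from the SMILES: C12H5Cl2NO2.
DoU = (2C + 2 + N − H − X)/2 = (2·12 + 2 + 1 − 5 − 2)/2 = 20/2 = 10.
(Structurally: 1 ring(s) + 9 π bond(s) = 10.)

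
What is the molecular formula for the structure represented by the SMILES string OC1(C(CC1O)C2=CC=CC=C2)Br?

Heavy atoms from the SMILES: 1 Br, 10 C, 2 O.
Implicit hydrogens by atom environment:
  5 × C (aromatic): 1 H each → 5
  2 × C: 1 H each → 2
  2 × O: 1 H each → 2
  1 × Br: no H
  1 × C: 2 H
  1 × C: no H
  1 × C (aromatic): no H
  Total hydrogens = 11.
Molecular formula: C10H11BrO2

C10H11BrO2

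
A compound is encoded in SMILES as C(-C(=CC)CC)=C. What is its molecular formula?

C7H12

Heavy atoms from the SMILES: 7 C.
Implicit hydrogens by atom environment:
  2 × C: 3 H each → 6
  2 × C: 2 H each → 4
  2 × C: 1 H each → 2
  1 × C: no H
  Total hydrogens = 12.
Molecular formula: C7H12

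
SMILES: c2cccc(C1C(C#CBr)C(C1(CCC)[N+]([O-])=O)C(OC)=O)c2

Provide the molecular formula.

C17H18BrNO4

Heavy atoms from the SMILES: 1 Br, 17 C, 1 N, 4 O.
Implicit hydrogens by atom environment:
  5 × C (aromatic): 1 H each → 5
  4 × C: no H
  3 × C: 1 H each → 3
  3 × O: no H
  2 × C: 3 H each → 6
  2 × C: 2 H each → 4
  1 × Br: no H
  1 × C (aromatic): no H
  1 × N (charge +1): no H
  1 × O (charge -1): no H
  Total hydrogens = 18.
Molecular formula: C17H18BrNO4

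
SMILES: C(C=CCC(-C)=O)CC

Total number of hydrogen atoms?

Hydrogens are implicit in SMILES; fill each atom to its normal valence:
  3 × C: 2 H each → 6
  2 × C: 3 H each → 6
  2 × C: 1 H each → 2
  1 × C: no H
  1 × O: no H
  Total hydrogens = 14.

14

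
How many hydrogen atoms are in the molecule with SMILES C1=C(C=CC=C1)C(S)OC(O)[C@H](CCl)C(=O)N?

14

Hydrogens are implicit in SMILES; fill each atom to its normal valence:
  5 × C (aromatic): 1 H each → 5
  3 × C: 1 H each → 3
  2 × O: no H
  1 × C: 2 H
  1 × C: no H
  1 × C (aromatic): no H
  1 × Cl: no H
  1 × N: 2 H
  1 × O: 1 H
  1 × S: 1 H
  Total hydrogens = 14.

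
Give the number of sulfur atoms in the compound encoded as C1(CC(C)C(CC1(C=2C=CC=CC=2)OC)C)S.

The symbol for sulfur appears 1 time in the SMILES.

1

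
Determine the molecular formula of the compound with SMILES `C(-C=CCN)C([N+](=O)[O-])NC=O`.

Heavy atoms from the SMILES: 6 C, 3 N, 3 O.
Implicit hydrogens by atom environment:
  4 × C: 1 H each → 4
  2 × C: 2 H each → 4
  2 × O: no H
  1 × N: 2 H
  1 × N: 1 H
  1 × N (charge +1): no H
  1 × O (charge -1): no H
  Total hydrogens = 11.
Molecular formula: C6H11N3O3

C6H11N3O3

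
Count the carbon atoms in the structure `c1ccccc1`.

6

The symbol for carbon appears 6 times in the SMILES. Lowercase c denotes aromatic carbon and counts toward C.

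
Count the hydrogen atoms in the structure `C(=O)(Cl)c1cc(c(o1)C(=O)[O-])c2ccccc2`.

Hydrogens are implicit in SMILES; fill each atom to its normal valence:
  6 × C (aromatic): 1 H each → 6
  4 × C (aromatic): no H
  2 × C: no H
  2 × O: no H
  1 × Cl: no H
  1 × O (aromatic): no H
  1 × O (charge -1): no H
  Total hydrogens = 6.

6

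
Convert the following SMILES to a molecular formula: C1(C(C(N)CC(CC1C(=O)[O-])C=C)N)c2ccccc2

Heavy atoms from the SMILES: 16 C, 2 N, 2 O.
Implicit hydrogens by atom environment:
  6 × C: 1 H each → 6
  5 × C (aromatic): 1 H each → 5
  3 × C: 2 H each → 6
  2 × N: 2 H each → 4
  1 × C: no H
  1 × C (aromatic): no H
  1 × O: no H
  1 × O (charge -1): no H
  Total hydrogens = 21.
Net charge -1.
Molecular formula: C16H21N2O2-

C16H21N2O2-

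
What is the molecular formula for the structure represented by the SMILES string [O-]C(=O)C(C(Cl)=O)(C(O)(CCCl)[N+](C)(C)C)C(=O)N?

C10H16Cl2N2O5

Heavy atoms from the SMILES: 10 C, 2 Cl, 2 N, 5 O.
Implicit hydrogens by atom environment:
  5 × C: no H
  3 × C: 3 H each → 9
  3 × O: no H
  2 × C: 2 H each → 4
  2 × Cl: no H
  1 × N: 2 H
  1 × N (charge +1): no H
  1 × O: 1 H
  1 × O (charge -1): no H
  Total hydrogens = 16.
Molecular formula: C10H16Cl2N2O5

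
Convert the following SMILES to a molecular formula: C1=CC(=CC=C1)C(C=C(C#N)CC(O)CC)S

Heavy atoms from the SMILES: 14 C, 1 N, 1 O, 1 S.
Implicit hydrogens by atom environment:
  5 × C (aromatic): 1 H each → 5
  3 × C: 1 H each → 3
  2 × C: 2 H each → 4
  2 × C: no H
  1 × C: 3 H
  1 × C (aromatic): no H
  1 × N: no H
  1 × O: 1 H
  1 × S: 1 H
  Total hydrogens = 17.
Molecular formula: C14H17NOS

C14H17NOS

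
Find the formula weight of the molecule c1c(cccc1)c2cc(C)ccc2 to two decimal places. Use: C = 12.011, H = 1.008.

Molecular formula: C13H12.
M = 13×12.011 + 12×1.008 = 168.24 g/mol.

168.24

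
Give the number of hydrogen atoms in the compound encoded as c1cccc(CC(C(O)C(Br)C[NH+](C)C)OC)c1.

Hydrogens are implicit in SMILES; fill each atom to its normal valence:
  5 × C (aromatic): 1 H each → 5
  3 × C: 3 H each → 9
  3 × C: 1 H each → 3
  2 × C: 2 H each → 4
  1 × Br: no H
  1 × C (aromatic): no H
  1 × N (charge +1): 1 H
  1 × O: 1 H
  1 × O: no H
  Total hydrogens = 23.

23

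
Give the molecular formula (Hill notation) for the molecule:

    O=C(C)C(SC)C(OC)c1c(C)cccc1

C13H18O2S

Heavy atoms from the SMILES: 13 C, 2 O, 1 S.
Implicit hydrogens by atom environment:
  4 × C: 3 H each → 12
  4 × C (aromatic): 1 H each → 4
  2 × C: 1 H each → 2
  2 × C (aromatic): no H
  2 × O: no H
  1 × C: no H
  1 × S: no H
  Total hydrogens = 18.
Molecular formula: C13H18O2S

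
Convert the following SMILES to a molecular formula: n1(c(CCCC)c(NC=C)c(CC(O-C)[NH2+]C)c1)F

C14H25FN3O+

Heavy atoms from the SMILES: 14 C, 1 F, 3 N, 1 O.
Implicit hydrogens by atom environment:
  5 × C: 2 H each → 10
  3 × C: 3 H each → 9
  3 × C (aromatic): no H
  2 × C: 1 H each → 2
  1 × C (aromatic): 1 H
  1 × F: no H
  1 × N (charge +1): 2 H
  1 × N: 1 H
  1 × N (aromatic): no H
  1 × O: no H
  Total hydrogens = 25.
Net charge +1.
Molecular formula: C14H25FN3O+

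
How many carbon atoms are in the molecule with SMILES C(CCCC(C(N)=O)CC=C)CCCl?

The symbol for carbon appears 11 times in the SMILES. (Cl is a single chlorine, not C + l.)

11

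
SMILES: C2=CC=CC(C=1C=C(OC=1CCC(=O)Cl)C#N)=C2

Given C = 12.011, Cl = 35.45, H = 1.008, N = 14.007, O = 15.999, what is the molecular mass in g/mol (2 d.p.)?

259.69

Molecular formula: C14H10ClNO2.
M = 14×12.011 + 1×35.45 + 10×1.008 + 1×14.007 + 2×15.999 = 259.69 g/mol.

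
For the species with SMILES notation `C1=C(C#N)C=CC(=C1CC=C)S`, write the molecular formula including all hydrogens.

C10H9NS

Heavy atoms from the SMILES: 10 C, 1 N, 1 S.
Implicit hydrogens by atom environment:
  3 × C (aromatic): 1 H each → 3
  3 × C (aromatic): no H
  2 × C: 2 H each → 4
  1 × C: 1 H
  1 × C: no H
  1 × N: no H
  1 × S: 1 H
  Total hydrogens = 9.
Molecular formula: C10H9NS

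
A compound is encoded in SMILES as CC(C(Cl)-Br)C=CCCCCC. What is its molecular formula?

Heavy atoms from the SMILES: 1 Br, 10 C, 1 Cl.
Implicit hydrogens by atom environment:
  4 × C: 2 H each → 8
  4 × C: 1 H each → 4
  2 × C: 3 H each → 6
  1 × Br: no H
  1 × Cl: no H
  Total hydrogens = 18.
Molecular formula: C10H18BrCl

C10H18BrCl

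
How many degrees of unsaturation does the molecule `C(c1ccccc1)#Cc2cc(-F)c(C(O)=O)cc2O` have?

11

Molecular formula from the SMILES: C15H9FO3.
DoU = (2C + 2 + N − H − X)/2 = (2·15 + 2 + 0 − 9 − 1)/2 = 22/2 = 11.
(Structurally: 2 ring(s) + 9 π bond(s) = 11.)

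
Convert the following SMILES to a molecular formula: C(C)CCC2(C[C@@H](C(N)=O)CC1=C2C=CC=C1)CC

C17H25NO

Heavy atoms from the SMILES: 17 C, 1 N, 1 O.
Implicit hydrogens by atom environment:
  6 × C: 2 H each → 12
  4 × C (aromatic): 1 H each → 4
  2 × C: 3 H each → 6
  2 × C (aromatic): no H
  2 × C: no H
  1 × C: 1 H
  1 × N: 2 H
  1 × O: no H
  Total hydrogens = 25.
Molecular formula: C17H25NO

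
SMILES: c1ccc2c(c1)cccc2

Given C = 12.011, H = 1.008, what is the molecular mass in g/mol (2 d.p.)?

128.17

Molecular formula: C10H8.
M = 10×12.011 + 8×1.008 = 128.17 g/mol.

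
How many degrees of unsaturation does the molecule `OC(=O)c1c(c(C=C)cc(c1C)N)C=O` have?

7

Molecular formula from the SMILES: C11H11NO3.
DoU = (2C + 2 + N − H − X)/2 = (2·11 + 2 + 1 − 11 − 0)/2 = 14/2 = 7.
(Structurally: 1 ring(s) + 6 π bond(s) = 7.)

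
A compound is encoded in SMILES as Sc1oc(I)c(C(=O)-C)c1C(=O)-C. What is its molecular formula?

C8H7IO3S

Heavy atoms from the SMILES: 8 C, 1 I, 3 O, 1 S.
Implicit hydrogens by atom environment:
  4 × C (aromatic): no H
  2 × C: 3 H each → 6
  2 × C: no H
  2 × O: no H
  1 × I: no H
  1 × O (aromatic): no H
  1 × S: 1 H
  Total hydrogens = 7.
Molecular formula: C8H7IO3S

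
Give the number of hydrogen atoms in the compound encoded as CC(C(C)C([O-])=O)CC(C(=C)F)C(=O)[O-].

Hydrogens are implicit in SMILES; fill each atom to its normal valence:
  3 × C: 1 H each → 3
  3 × C: no H
  2 × C: 3 H each → 6
  2 × C: 2 H each → 4
  2 × O: no H
  2 × O (charge -1): no H
  1 × F: no H
  Total hydrogens = 13.

13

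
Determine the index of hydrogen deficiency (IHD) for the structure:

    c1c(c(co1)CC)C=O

4

Molecular formula from the SMILES: C7H8O2.
DoU = (2C + 2 + N − H − X)/2 = (2·7 + 2 + 0 − 8 − 0)/2 = 8/2 = 4.
(Structurally: 1 ring(s) + 3 π bond(s) = 4.)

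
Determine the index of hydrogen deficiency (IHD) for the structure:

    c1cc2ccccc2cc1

Molecular formula from the SMILES: C10H8.
DoU = (2C + 2 + N − H − X)/2 = (2·10 + 2 + 0 − 8 − 0)/2 = 14/2 = 7.
(Structurally: 2 ring(s) + 5 π bond(s) = 7.)

7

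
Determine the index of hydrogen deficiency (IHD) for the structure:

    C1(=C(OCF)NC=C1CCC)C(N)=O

Molecular formula from the SMILES: C9H13FN2O2.
DoU = (2C + 2 + N − H − X)/2 = (2·9 + 2 + 2 − 13 − 1)/2 = 8/2 = 4.
(Structurally: 1 ring(s) + 3 π bond(s) = 4.)

4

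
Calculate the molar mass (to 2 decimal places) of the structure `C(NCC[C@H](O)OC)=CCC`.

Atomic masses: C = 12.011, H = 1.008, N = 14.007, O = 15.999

Molecular formula: C8H17NO2.
M = 8×12.011 + 17×1.008 + 1×14.007 + 2×15.999 = 159.23 g/mol.

159.23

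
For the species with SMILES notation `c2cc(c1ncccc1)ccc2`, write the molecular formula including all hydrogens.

C11H9N

Heavy atoms from the SMILES: 11 C, 1 N.
Implicit hydrogens by atom environment:
  9 × C (aromatic): 1 H each → 9
  2 × C (aromatic): no H
  1 × N (aromatic): no H
  Total hydrogens = 9.
Molecular formula: C11H9N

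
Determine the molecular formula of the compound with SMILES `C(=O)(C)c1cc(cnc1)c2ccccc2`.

C13H11NO

Heavy atoms from the SMILES: 13 C, 1 N, 1 O.
Implicit hydrogens by atom environment:
  8 × C (aromatic): 1 H each → 8
  3 × C (aromatic): no H
  1 × C: 3 H
  1 × C: no H
  1 × N (aromatic): no H
  1 × O: no H
  Total hydrogens = 11.
Molecular formula: C13H11NO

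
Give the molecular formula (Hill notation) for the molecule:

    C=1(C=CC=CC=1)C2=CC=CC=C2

Heavy atoms from the SMILES: 12 C.
Implicit hydrogens by atom environment:
  10 × C (aromatic): 1 H each → 10
  2 × C (aromatic): no H
  Total hydrogens = 10.
Molecular formula: C12H10

C12H10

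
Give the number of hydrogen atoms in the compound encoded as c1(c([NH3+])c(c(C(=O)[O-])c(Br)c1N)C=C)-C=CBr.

Hydrogens are implicit in SMILES; fill each atom to its normal valence:
  6 × C (aromatic): no H
  3 × C: 1 H each → 3
  2 × Br: no H
  1 × C: 2 H
  1 × C: no H
  1 × N (charge +1): 3 H
  1 × N: 2 H
  1 × O: no H
  1 × O (charge -1): no H
  Total hydrogens = 10.

10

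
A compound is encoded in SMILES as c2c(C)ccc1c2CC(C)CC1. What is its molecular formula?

Heavy atoms from the SMILES: 12 C.
Implicit hydrogens by atom environment:
  3 × C: 2 H each → 6
  3 × C (aromatic): 1 H each → 3
  3 × C (aromatic): no H
  2 × C: 3 H each → 6
  1 × C: 1 H
  Total hydrogens = 16.
Molecular formula: C12H16

C12H16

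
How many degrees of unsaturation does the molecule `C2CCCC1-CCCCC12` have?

Molecular formula from the SMILES: C10H18.
DoU = (2C + 2 + N − H − X)/2 = (2·10 + 2 + 0 − 18 − 0)/2 = 4/2 = 2.
(Structurally: 2 ring(s) + 0 π bond(s) = 2.)

2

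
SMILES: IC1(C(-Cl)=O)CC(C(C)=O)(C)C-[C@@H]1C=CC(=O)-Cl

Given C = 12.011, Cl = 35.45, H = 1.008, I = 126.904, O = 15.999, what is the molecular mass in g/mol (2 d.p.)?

403.04

Molecular formula: C12H13Cl2IO3.
M = 12×12.011 + 2×35.45 + 13×1.008 + 1×126.904 + 3×15.999 = 403.04 g/mol.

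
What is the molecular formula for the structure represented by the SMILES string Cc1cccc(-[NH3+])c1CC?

C9H14N+

Heavy atoms from the SMILES: 9 C, 1 N.
Implicit hydrogens by atom environment:
  3 × C (aromatic): 1 H each → 3
  3 × C (aromatic): no H
  2 × C: 3 H each → 6
  1 × C: 2 H
  1 × N (charge +1): 3 H
  Total hydrogens = 14.
Net charge +1.
Molecular formula: C9H14N+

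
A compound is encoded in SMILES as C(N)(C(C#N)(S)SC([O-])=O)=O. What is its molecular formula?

Heavy atoms from the SMILES: 4 C, 2 N, 3 O, 2 S.
Implicit hydrogens by atom environment:
  4 × C: no H
  2 × O: no H
  1 × N: 2 H
  1 × N: no H
  1 × O (charge -1): no H
  1 × S: 1 H
  1 × S: no H
  Total hydrogens = 3.
Net charge -1.
Molecular formula: C4H3N2O3S2-

C4H3N2O3S2-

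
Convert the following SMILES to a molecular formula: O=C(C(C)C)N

C4H9NO

Heavy atoms from the SMILES: 4 C, 1 N, 1 O.
Implicit hydrogens by atom environment:
  2 × C: 3 H each → 6
  1 × C: 1 H
  1 × C: no H
  1 × N: 2 H
  1 × O: no H
  Total hydrogens = 9.
Molecular formula: C4H9NO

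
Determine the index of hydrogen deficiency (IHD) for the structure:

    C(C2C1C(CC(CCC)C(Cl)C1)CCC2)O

Molecular formula from the SMILES: C14H25ClO.
DoU = (2C + 2 + N − H − X)/2 = (2·14 + 2 + 0 − 25 − 1)/2 = 4/2 = 2.
(Structurally: 2 ring(s) + 0 π bond(s) = 2.)

2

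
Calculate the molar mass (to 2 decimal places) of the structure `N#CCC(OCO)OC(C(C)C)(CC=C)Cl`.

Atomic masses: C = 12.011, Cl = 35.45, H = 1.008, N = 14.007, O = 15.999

247.72

Molecular formula: C11H18ClNO3.
M = 11×12.011 + 1×35.45 + 18×1.008 + 1×14.007 + 3×15.999 = 247.72 g/mol.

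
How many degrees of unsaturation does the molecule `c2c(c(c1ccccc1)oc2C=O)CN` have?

Molecular formula from the SMILES: C12H11NO2.
DoU = (2C + 2 + N − H − X)/2 = (2·12 + 2 + 1 − 11 − 0)/2 = 16/2 = 8.
(Structurally: 2 ring(s) + 6 π bond(s) = 8.)

8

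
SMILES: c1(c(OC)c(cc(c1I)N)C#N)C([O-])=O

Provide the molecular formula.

C9H6IN2O3-

Heavy atoms from the SMILES: 9 C, 1 I, 2 N, 3 O.
Implicit hydrogens by atom environment:
  5 × C (aromatic): no H
  2 × C: no H
  2 × O: no H
  1 × C: 3 H
  1 × C (aromatic): 1 H
  1 × I: no H
  1 × N: 2 H
  1 × N: no H
  1 × O (charge -1): no H
  Total hydrogens = 6.
Net charge -1.
Molecular formula: C9H6IN2O3-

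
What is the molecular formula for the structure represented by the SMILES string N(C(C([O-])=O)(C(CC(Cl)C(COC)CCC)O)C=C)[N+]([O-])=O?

Heavy atoms from the SMILES: 13 C, 1 Cl, 2 N, 6 O.
Implicit hydrogens by atom environment:
  5 × C: 2 H each → 10
  4 × C: 1 H each → 4
  3 × O: no H
  2 × C: 3 H each → 6
  2 × C: no H
  2 × O (charge -1): no H
  1 × Cl: no H
  1 × N: 1 H
  1 × N (charge +1): no H
  1 × O: 1 H
  Total hydrogens = 22.
Net charge -1.
Molecular formula: C13H22ClN2O6-

C13H22ClN2O6-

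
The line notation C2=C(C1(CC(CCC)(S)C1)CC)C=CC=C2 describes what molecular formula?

Heavy atoms from the SMILES: 15 C, 1 S.
Implicit hydrogens by atom environment:
  5 × C: 2 H each → 10
  5 × C (aromatic): 1 H each → 5
  2 × C: 3 H each → 6
  2 × C: no H
  1 × C (aromatic): no H
  1 × S: 1 H
  Total hydrogens = 22.
Molecular formula: C15H22S

C15H22S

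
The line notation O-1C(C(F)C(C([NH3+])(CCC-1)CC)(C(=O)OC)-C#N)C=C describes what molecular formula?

Heavy atoms from the SMILES: 14 C, 1 F, 2 N, 3 O.
Implicit hydrogens by atom environment:
  5 × C: 2 H each → 10
  4 × C: no H
  3 × C: 1 H each → 3
  3 × O: no H
  2 × C: 3 H each → 6
  1 × F: no H
  1 × N (charge +1): 3 H
  1 × N: no H
  Total hydrogens = 22.
Net charge +1.
Molecular formula: C14H22FN2O3+

C14H22FN2O3+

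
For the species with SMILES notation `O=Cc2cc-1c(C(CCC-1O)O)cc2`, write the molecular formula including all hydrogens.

C11H12O3

Heavy atoms from the SMILES: 11 C, 3 O.
Implicit hydrogens by atom environment:
  3 × C (aromatic): 1 H each → 3
  3 × C: 1 H each → 3
  3 × C (aromatic): no H
  2 × C: 2 H each → 4
  2 × O: 1 H each → 2
  1 × O: no H
  Total hydrogens = 12.
Molecular formula: C11H12O3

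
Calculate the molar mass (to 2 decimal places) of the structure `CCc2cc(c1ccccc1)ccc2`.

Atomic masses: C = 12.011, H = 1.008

Molecular formula: C14H14.
M = 14×12.011 + 14×1.008 = 182.27 g/mol.

182.27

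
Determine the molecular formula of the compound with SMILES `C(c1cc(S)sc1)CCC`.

C8H12S2

Heavy atoms from the SMILES: 8 C, 2 S.
Implicit hydrogens by atom environment:
  3 × C: 2 H each → 6
  2 × C (aromatic): 1 H each → 2
  2 × C (aromatic): no H
  1 × C: 3 H
  1 × S: 1 H
  1 × S (aromatic): no H
  Total hydrogens = 12.
Molecular formula: C8H12S2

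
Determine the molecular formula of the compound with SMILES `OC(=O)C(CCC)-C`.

Heavy atoms from the SMILES: 6 C, 2 O.
Implicit hydrogens by atom environment:
  2 × C: 3 H each → 6
  2 × C: 2 H each → 4
  1 × C: 1 H
  1 × C: no H
  1 × O: 1 H
  1 × O: no H
  Total hydrogens = 12.
Molecular formula: C6H12O2

C6H12O2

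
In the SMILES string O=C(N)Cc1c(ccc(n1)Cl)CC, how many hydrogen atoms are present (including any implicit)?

11

Hydrogens are implicit in SMILES; fill each atom to its normal valence:
  3 × C (aromatic): no H
  2 × C: 2 H each → 4
  2 × C (aromatic): 1 H each → 2
  1 × C: 3 H
  1 × C: no H
  1 × Cl: no H
  1 × N: 2 H
  1 × N (aromatic): no H
  1 × O: no H
  Total hydrogens = 11.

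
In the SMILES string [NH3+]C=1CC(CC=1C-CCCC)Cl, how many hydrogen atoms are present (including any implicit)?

Hydrogens are implicit in SMILES; fill each atom to its normal valence:
  6 × C: 2 H each → 12
  2 × C: no H
  1 × C: 3 H
  1 × C: 1 H
  1 × Cl: no H
  1 × N (charge +1): 3 H
  Total hydrogens = 19.

19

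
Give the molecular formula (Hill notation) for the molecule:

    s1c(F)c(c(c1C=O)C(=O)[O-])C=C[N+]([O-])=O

C8H3FNO5S-

Heavy atoms from the SMILES: 8 C, 1 F, 1 N, 5 O, 1 S.
Implicit hydrogens by atom environment:
  4 × C (aromatic): no H
  3 × C: 1 H each → 3
  3 × O: no H
  2 × O (charge -1): no H
  1 × C: no H
  1 × F: no H
  1 × N (charge +1): no H
  1 × S (aromatic): no H
  Total hydrogens = 3.
Net charge -1.
Molecular formula: C8H3FNO5S-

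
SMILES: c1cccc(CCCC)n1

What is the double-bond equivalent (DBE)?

4

Molecular formula from the SMILES: C9H13N.
DoU = (2C + 2 + N − H − X)/2 = (2·9 + 2 + 1 − 13 − 0)/2 = 8/2 = 4.
(Structurally: 1 ring(s) + 3 π bond(s) = 4.)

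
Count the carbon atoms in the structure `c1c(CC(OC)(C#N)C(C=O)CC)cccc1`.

The symbol for carbon appears 14 times in the SMILES. Lowercase c denotes aromatic carbon and counts toward C.

14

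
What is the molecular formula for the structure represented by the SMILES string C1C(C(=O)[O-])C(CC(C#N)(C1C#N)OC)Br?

C10H10BrN2O3-

Heavy atoms from the SMILES: 1 Br, 10 C, 2 N, 3 O.
Implicit hydrogens by atom environment:
  4 × C: no H
  3 × C: 1 H each → 3
  2 × C: 2 H each → 4
  2 × N: no H
  2 × O: no H
  1 × Br: no H
  1 × C: 3 H
  1 × O (charge -1): no H
  Total hydrogens = 10.
Net charge -1.
Molecular formula: C10H10BrN2O3-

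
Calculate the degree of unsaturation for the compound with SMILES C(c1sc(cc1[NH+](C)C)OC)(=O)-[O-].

Molecular formula from the SMILES: C8H11NO3S.
DoU = (2C + 2 + N − H − X)/2 = (2·8 + 2 + 1 − 11 − 0)/2 = 8/2 = 4.
(Structurally: 1 ring(s) + 3 π bond(s) = 4.)

4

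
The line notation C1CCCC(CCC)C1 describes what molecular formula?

Heavy atoms from the SMILES: 9 C.
Implicit hydrogens by atom environment:
  7 × C: 2 H each → 14
  1 × C: 3 H
  1 × C: 1 H
  Total hydrogens = 18.
Molecular formula: C9H18

C9H18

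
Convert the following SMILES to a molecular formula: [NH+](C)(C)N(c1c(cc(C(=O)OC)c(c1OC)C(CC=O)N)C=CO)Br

C16H23BrN3O5+

Heavy atoms from the SMILES: 1 Br, 16 C, 3 N, 5 O.
Implicit hydrogens by atom environment:
  5 × C (aromatic): no H
  4 × C: 3 H each → 12
  4 × C: 1 H each → 4
  4 × O: no H
  1 × Br: no H
  1 × C: 2 H
  1 × C (aromatic): 1 H
  1 × C: no H
  1 × N: 2 H
  1 × N (charge +1): 1 H
  1 × N: no H
  1 × O: 1 H
  Total hydrogens = 23.
Net charge +1.
Molecular formula: C16H23BrN3O5+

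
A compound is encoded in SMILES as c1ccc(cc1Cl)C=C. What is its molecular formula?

Heavy atoms from the SMILES: 8 C, 1 Cl.
Implicit hydrogens by atom environment:
  4 × C (aromatic): 1 H each → 4
  2 × C (aromatic): no H
  1 × C: 2 H
  1 × C: 1 H
  1 × Cl: no H
  Total hydrogens = 7.
Molecular formula: C8H7Cl

C8H7Cl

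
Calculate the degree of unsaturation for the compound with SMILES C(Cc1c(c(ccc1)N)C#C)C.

6

Molecular formula from the SMILES: C11H13N.
DoU = (2C + 2 + N − H − X)/2 = (2·11 + 2 + 1 − 13 − 0)/2 = 12/2 = 6.
(Structurally: 1 ring(s) + 5 π bond(s) = 6.)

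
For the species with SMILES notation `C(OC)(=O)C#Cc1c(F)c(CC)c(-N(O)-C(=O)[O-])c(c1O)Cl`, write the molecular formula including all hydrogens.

Heavy atoms from the SMILES: 13 C, 1 Cl, 1 F, 1 N, 6 O.
Implicit hydrogens by atom environment:
  6 × C (aromatic): no H
  4 × C: no H
  3 × O: no H
  2 × C: 3 H each → 6
  2 × O: 1 H each → 2
  1 × C: 2 H
  1 × Cl: no H
  1 × F: no H
  1 × N: no H
  1 × O (charge -1): no H
  Total hydrogens = 10.
Net charge -1.
Molecular formula: C13H10ClFNO6-

C13H10ClFNO6-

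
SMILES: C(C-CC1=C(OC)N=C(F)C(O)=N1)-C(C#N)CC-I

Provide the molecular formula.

Heavy atoms from the SMILES: 12 C, 1 F, 1 I, 3 N, 2 O.
Implicit hydrogens by atom environment:
  5 × C: 2 H each → 10
  4 × C (aromatic): no H
  2 × N (aromatic): no H
  1 × C: 3 H
  1 × C: 1 H
  1 × C: no H
  1 × F: no H
  1 × I: no H
  1 × N: no H
  1 × O: 1 H
  1 × O: no H
  Total hydrogens = 15.
Molecular formula: C12H15FIN3O2

C12H15FIN3O2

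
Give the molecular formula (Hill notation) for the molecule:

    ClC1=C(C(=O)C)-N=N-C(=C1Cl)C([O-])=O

C7H3Cl2N2O3-

Heavy atoms from the SMILES: 7 C, 2 Cl, 2 N, 3 O.
Implicit hydrogens by atom environment:
  4 × C (aromatic): no H
  2 × C: no H
  2 × Cl: no H
  2 × N (aromatic): no H
  2 × O: no H
  1 × C: 3 H
  1 × O (charge -1): no H
  Total hydrogens = 3.
Net charge -1.
Molecular formula: C7H3Cl2N2O3-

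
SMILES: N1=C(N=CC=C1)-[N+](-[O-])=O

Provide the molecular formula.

C4H3N3O2

Heavy atoms from the SMILES: 4 C, 3 N, 2 O.
Implicit hydrogens by atom environment:
  3 × C (aromatic): 1 H each → 3
  2 × N (aromatic): no H
  1 × C (aromatic): no H
  1 × N (charge +1): no H
  1 × O: no H
  1 × O (charge -1): no H
  Total hydrogens = 3.
Molecular formula: C4H3N3O2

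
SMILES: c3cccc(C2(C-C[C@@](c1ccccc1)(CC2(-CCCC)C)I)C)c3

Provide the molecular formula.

C24H31I

Heavy atoms from the SMILES: 24 C, 1 I.
Implicit hydrogens by atom environment:
  10 × C (aromatic): 1 H each → 10
  6 × C: 2 H each → 12
  3 × C: 3 H each → 9
  3 × C: no H
  2 × C (aromatic): no H
  1 × I: no H
  Total hydrogens = 31.
Molecular formula: C24H31I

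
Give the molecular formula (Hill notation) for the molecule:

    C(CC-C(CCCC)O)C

C9H20O

Heavy atoms from the SMILES: 9 C, 1 O.
Implicit hydrogens by atom environment:
  6 × C: 2 H each → 12
  2 × C: 3 H each → 6
  1 × C: 1 H
  1 × O: 1 H
  Total hydrogens = 20.
Molecular formula: C9H20O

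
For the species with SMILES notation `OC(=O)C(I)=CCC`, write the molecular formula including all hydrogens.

C5H7IO2

Heavy atoms from the SMILES: 5 C, 1 I, 2 O.
Implicit hydrogens by atom environment:
  2 × C: no H
  1 × C: 3 H
  1 × C: 2 H
  1 × C: 1 H
  1 × I: no H
  1 × O: 1 H
  1 × O: no H
  Total hydrogens = 7.
Molecular formula: C5H7IO2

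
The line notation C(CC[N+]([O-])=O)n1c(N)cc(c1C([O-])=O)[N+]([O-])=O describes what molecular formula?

Heavy atoms from the SMILES: 8 C, 4 N, 6 O.
Implicit hydrogens by atom environment:
  3 × C: 2 H each → 6
  3 × C (aromatic): no H
  3 × O: no H
  3 × O (charge -1): no H
  2 × N (charge +1): no H
  1 × C (aromatic): 1 H
  1 × C: no H
  1 × N: 2 H
  1 × N (aromatic): no H
  Total hydrogens = 9.
Net charge -1.
Molecular formula: C8H9N4O6-

C8H9N4O6-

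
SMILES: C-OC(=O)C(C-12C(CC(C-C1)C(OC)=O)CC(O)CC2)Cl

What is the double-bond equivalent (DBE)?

Molecular formula from the SMILES: C15H23ClO5.
DoU = (2C + 2 + N − H − X)/2 = (2·15 + 2 + 0 − 23 − 1)/2 = 8/2 = 4.
(Structurally: 2 ring(s) + 2 π bond(s) = 4.)

4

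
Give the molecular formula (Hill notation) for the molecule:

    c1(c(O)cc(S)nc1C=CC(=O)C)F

Heavy atoms from the SMILES: 9 C, 1 F, 1 N, 2 O, 1 S.
Implicit hydrogens by atom environment:
  4 × C (aromatic): no H
  2 × C: 1 H each → 2
  1 × C: 3 H
  1 × C (aromatic): 1 H
  1 × C: no H
  1 × F: no H
  1 × N (aromatic): no H
  1 × O: 1 H
  1 × O: no H
  1 × S: 1 H
  Total hydrogens = 8.
Molecular formula: C9H8FNO2S

C9H8FNO2S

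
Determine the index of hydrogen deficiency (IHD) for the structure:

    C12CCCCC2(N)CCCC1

Molecular formula from the SMILES: C10H19N.
DoU = (2C + 2 + N − H − X)/2 = (2·10 + 2 + 1 − 19 − 0)/2 = 4/2 = 2.
(Structurally: 2 ring(s) + 0 π bond(s) = 2.)

2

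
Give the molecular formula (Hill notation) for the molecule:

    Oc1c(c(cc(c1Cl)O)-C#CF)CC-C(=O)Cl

C11H7Cl2FO3

Heavy atoms from the SMILES: 11 C, 2 Cl, 1 F, 3 O.
Implicit hydrogens by atom environment:
  5 × C (aromatic): no H
  3 × C: no H
  2 × C: 2 H each → 4
  2 × Cl: no H
  2 × O: 1 H each → 2
  1 × C (aromatic): 1 H
  1 × F: no H
  1 × O: no H
  Total hydrogens = 7.
Molecular formula: C11H7Cl2FO3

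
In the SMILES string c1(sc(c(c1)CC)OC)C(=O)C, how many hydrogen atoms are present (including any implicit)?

12

Hydrogens are implicit in SMILES; fill each atom to its normal valence:
  3 × C: 3 H each → 9
  3 × C (aromatic): no H
  2 × O: no H
  1 × C: 2 H
  1 × C (aromatic): 1 H
  1 × C: no H
  1 × S (aromatic): no H
  Total hydrogens = 12.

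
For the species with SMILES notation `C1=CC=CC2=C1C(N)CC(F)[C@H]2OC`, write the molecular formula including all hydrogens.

C11H14FNO

Heavy atoms from the SMILES: 11 C, 1 F, 1 N, 1 O.
Implicit hydrogens by atom environment:
  4 × C (aromatic): 1 H each → 4
  3 × C: 1 H each → 3
  2 × C (aromatic): no H
  1 × C: 3 H
  1 × C: 2 H
  1 × F: no H
  1 × N: 2 H
  1 × O: no H
  Total hydrogens = 14.
Molecular formula: C11H14FNO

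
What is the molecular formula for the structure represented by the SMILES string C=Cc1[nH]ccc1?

Heavy atoms from the SMILES: 6 C, 1 N.
Implicit hydrogens by atom environment:
  3 × C (aromatic): 1 H each → 3
  1 × C: 2 H
  1 × C: 1 H
  1 × C (aromatic): no H
  1 × N (aromatic): 1 H
  Total hydrogens = 7.
Molecular formula: C6H7N

C6H7N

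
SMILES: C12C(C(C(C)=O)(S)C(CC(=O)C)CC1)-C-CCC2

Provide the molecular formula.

Heavy atoms from the SMILES: 15 C, 2 O, 1 S.
Implicit hydrogens by atom environment:
  7 × C: 2 H each → 14
  3 × C: 1 H each → 3
  3 × C: no H
  2 × C: 3 H each → 6
  2 × O: no H
  1 × S: 1 H
  Total hydrogens = 24.
Molecular formula: C15H24O2S

C15H24O2S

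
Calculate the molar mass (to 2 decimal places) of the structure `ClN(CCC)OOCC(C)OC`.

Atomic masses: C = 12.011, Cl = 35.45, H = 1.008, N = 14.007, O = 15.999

197.66

Molecular formula: C7H16ClNO3.
M = 7×12.011 + 1×35.45 + 16×1.008 + 1×14.007 + 3×15.999 = 197.66 g/mol.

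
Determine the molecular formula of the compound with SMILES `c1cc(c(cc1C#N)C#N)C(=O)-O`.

Heavy atoms from the SMILES: 9 C, 2 N, 2 O.
Implicit hydrogens by atom environment:
  3 × C (aromatic): 1 H each → 3
  3 × C (aromatic): no H
  3 × C: no H
  2 × N: no H
  1 × O: 1 H
  1 × O: no H
  Total hydrogens = 4.
Molecular formula: C9H4N2O2

C9H4N2O2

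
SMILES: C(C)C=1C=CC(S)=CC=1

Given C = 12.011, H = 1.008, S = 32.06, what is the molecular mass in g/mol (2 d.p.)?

Molecular formula: C8H10S.
M = 8×12.011 + 10×1.008 + 1×32.06 = 138.23 g/mol.

138.23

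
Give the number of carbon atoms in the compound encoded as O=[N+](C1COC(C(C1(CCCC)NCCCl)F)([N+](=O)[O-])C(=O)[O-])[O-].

12

The symbol for carbon appears 12 times in the SMILES. (Cl is a single chlorine, not C + l.)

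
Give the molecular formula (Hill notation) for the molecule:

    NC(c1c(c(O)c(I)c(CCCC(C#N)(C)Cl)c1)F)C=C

C15H17ClFIN2O

Heavy atoms from the SMILES: 15 C, 1 Cl, 1 F, 1 I, 2 N, 1 O.
Implicit hydrogens by atom environment:
  5 × C (aromatic): no H
  4 × C: 2 H each → 8
  2 × C: 1 H each → 2
  2 × C: no H
  1 × C: 3 H
  1 × C (aromatic): 1 H
  1 × Cl: no H
  1 × F: no H
  1 × I: no H
  1 × N: 2 H
  1 × N: no H
  1 × O: 1 H
  Total hydrogens = 17.
Molecular formula: C15H17ClFIN2O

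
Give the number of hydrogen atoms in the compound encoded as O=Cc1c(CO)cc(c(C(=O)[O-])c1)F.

6

Hydrogens are implicit in SMILES; fill each atom to its normal valence:
  4 × C (aromatic): no H
  2 × C (aromatic): 1 H each → 2
  2 × O: no H
  1 × C: 2 H
  1 × C: 1 H
  1 × C: no H
  1 × F: no H
  1 × O: 1 H
  1 × O (charge -1): no H
  Total hydrogens = 6.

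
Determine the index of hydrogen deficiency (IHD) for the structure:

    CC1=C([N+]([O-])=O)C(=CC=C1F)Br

5

Molecular formula from the SMILES: C7H5BrFNO2.
DoU = (2C + 2 + N − H − X)/2 = (2·7 + 2 + 1 − 5 − 2)/2 = 10/2 = 5.
(Structurally: 1 ring(s) + 4 π bond(s) = 5.)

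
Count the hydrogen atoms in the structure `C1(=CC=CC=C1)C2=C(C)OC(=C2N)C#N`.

10

Hydrogens are implicit in SMILES; fill each atom to its normal valence:
  5 × C (aromatic): 1 H each → 5
  5 × C (aromatic): no H
  1 × C: 3 H
  1 × C: no H
  1 × N: 2 H
  1 × N: no H
  1 × O (aromatic): no H
  Total hydrogens = 10.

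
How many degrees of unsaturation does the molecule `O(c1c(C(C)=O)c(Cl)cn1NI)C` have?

Molecular formula from the SMILES: C7H8ClIN2O2.
DoU = (2C + 2 + N − H − X)/2 = (2·7 + 2 + 2 − 8 − 2)/2 = 8/2 = 4.
(Structurally: 1 ring(s) + 3 π bond(s) = 4.)

4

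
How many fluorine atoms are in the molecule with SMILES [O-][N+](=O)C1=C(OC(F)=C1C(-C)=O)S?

The symbol for fluorine appears 1 time in the SMILES.

1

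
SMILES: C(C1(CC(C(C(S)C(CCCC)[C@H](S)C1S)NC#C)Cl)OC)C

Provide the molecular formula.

Heavy atoms from the SMILES: 17 C, 1 Cl, 1 N, 1 O, 3 S.
Implicit hydrogens by atom environment:
  7 × C: 1 H each → 7
  5 × C: 2 H each → 10
  3 × C: 3 H each → 9
  3 × S: 1 H each → 3
  2 × C: no H
  1 × Cl: no H
  1 × N: 1 H
  1 × O: no H
  Total hydrogens = 30.
Molecular formula: C17H30ClNOS3

C17H30ClNOS3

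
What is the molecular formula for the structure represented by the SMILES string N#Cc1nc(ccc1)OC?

Heavy atoms from the SMILES: 7 C, 2 N, 1 O.
Implicit hydrogens by atom environment:
  3 × C (aromatic): 1 H each → 3
  2 × C (aromatic): no H
  1 × C: 3 H
  1 × C: no H
  1 × N (aromatic): no H
  1 × N: no H
  1 × O: no H
  Total hydrogens = 6.
Molecular formula: C7H6N2O

C7H6N2O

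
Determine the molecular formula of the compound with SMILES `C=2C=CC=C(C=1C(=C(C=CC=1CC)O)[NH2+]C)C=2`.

Heavy atoms from the SMILES: 15 C, 1 N, 1 O.
Implicit hydrogens by atom environment:
  7 × C (aromatic): 1 H each → 7
  5 × C (aromatic): no H
  2 × C: 3 H each → 6
  1 × C: 2 H
  1 × N (charge +1): 2 H
  1 × O: 1 H
  Total hydrogens = 18.
Net charge +1.
Molecular formula: C15H18NO+

C15H18NO+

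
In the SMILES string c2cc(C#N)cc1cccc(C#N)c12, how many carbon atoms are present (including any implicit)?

The symbol for carbon appears 12 times in the SMILES. Lowercase c denotes aromatic carbon and counts toward C.

12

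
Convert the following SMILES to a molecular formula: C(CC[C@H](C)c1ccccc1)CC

C13H20

Heavy atoms from the SMILES: 13 C.
Implicit hydrogens by atom environment:
  5 × C (aromatic): 1 H each → 5
  4 × C: 2 H each → 8
  2 × C: 3 H each → 6
  1 × C: 1 H
  1 × C (aromatic): no H
  Total hydrogens = 20.
Molecular formula: C13H20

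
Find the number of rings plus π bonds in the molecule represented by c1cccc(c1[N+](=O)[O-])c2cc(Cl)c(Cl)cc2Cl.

Molecular formula from the SMILES: C12H6Cl3NO2.
DoU = (2C + 2 + N − H − X)/2 = (2·12 + 2 + 1 − 6 − 3)/2 = 18/2 = 9.
(Structurally: 2 ring(s) + 7 π bond(s) = 9.)

9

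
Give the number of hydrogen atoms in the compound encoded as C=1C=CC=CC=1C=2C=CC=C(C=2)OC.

12

Hydrogens are implicit in SMILES; fill each atom to its normal valence:
  9 × C (aromatic): 1 H each → 9
  3 × C (aromatic): no H
  1 × C: 3 H
  1 × O: no H
  Total hydrogens = 12.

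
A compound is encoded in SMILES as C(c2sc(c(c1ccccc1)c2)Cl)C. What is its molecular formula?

C12H11ClS

Heavy atoms from the SMILES: 12 C, 1 Cl, 1 S.
Implicit hydrogens by atom environment:
  6 × C (aromatic): 1 H each → 6
  4 × C (aromatic): no H
  1 × C: 3 H
  1 × C: 2 H
  1 × Cl: no H
  1 × S (aromatic): no H
  Total hydrogens = 11.
Molecular formula: C12H11ClS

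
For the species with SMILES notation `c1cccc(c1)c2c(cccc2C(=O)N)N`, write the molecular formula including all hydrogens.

C13H12N2O

Heavy atoms from the SMILES: 13 C, 2 N, 1 O.
Implicit hydrogens by atom environment:
  8 × C (aromatic): 1 H each → 8
  4 × C (aromatic): no H
  2 × N: 2 H each → 4
  1 × C: no H
  1 × O: no H
  Total hydrogens = 12.
Molecular formula: C13H12N2O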